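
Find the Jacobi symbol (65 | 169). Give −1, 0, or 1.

0

Reciprocity: 65 ≡ 1 and 169 ≡ 1 (mod 4), so (65/169) = +(169/65).
Reduce top mod 65: now compute (39/65).
Reciprocity: 39 ≡ 3 and 65 ≡ 1 (mod 4), so (39/65) = +(65/39).
Reduce top mod 39: now compute (26/39).
Pull out 2: since 39 ≡ 7 (mod 8), (2/39) = +1.
Reciprocity: 13 ≡ 1 and 39 ≡ 3 (mod 4), so (13/39) = +(39/13).
Reduce top mod 13: now compute (0/13).
Top reduces to 0: gcd > 1, so the symbol is 0.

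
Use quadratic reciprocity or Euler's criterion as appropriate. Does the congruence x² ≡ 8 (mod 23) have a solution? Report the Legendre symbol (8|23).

Euler's criterion: (8/23) ≡ 8^11 (mod 23).
8^2 ≡ 18 (mod 23)
8^4 ≡ 2 (mod 23)
8^8 ≡ 4 (mod 23)
8^11 = 8^(8+2+1) ≡ 1 (mod 23).
Result is 1, so (8/23) = 1.

1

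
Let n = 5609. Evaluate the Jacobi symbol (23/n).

Reciprocity: 23 ≡ 3 and 5609 ≡ 1 (mod 4), so (23/5609) = +(5609/23).
Reduce top mod 23: now compute (20/23).
Pull out 2^2: since 23 ≡ 7 (mod 8), (2/23) = +1, so (2/23)^2 = +1.
Reciprocity: 5 ≡ 1 and 23 ≡ 3 (mod 4), so (5/23) = +(23/5).
Reduce top mod 5: now compute (3/5).
Reciprocity: 3 ≡ 3 and 5 ≡ 1 (mod 4), so (3/5) = +(5/3).
Reduce top mod 3: now compute (2/3).
Pull out 2: since 3 ≡ 3 (mod 8), (2/3) = -1.
Reached (1/3) = 1. Collecting the sign flips along the way, the symbol is -1.

-1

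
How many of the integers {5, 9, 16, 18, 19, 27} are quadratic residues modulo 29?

3

(5/29) = +1 → QR.
(9/29) = +1 → QR.
(16/29) = +1 → QR.
(18/29) = -1 → non-residue.
(19/29) = -1 → non-residue.
(27/29) = -1 → non-residue.
Total quadratic residues among the 6: 3.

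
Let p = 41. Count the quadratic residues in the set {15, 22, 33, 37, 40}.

(15/41) = -1 → non-residue.
(22/41) = -1 → non-residue.
(33/41) = +1 → QR.
(37/41) = +1 → QR.
(40/41) = +1 → QR.
Total quadratic residues among the 5: 3.

3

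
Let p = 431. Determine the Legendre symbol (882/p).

Euler's criterion: (882/431) ≡ 20^215 (mod 431).
20^2 ≡ 400 (mod 431)
20^4 ≡ 99 (mod 431)
20^8 ≡ 319 (mod 431)
20^16 ≡ 45 (mod 431)
20^32 ≡ 301 (mod 431)
20^64 ≡ 91 (mod 431)
20^128 ≡ 92 (mod 431)
20^215 = 20^(128+64+16+4+2+1) ≡ 1 (mod 431).
Result is 1, so (882/431) = 1.

1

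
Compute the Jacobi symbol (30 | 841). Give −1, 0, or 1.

Pull out 2: since 841 ≡ 1 (mod 8), (2/841) = +1.
Reciprocity: 15 ≡ 3 and 841 ≡ 1 (mod 4), so (15/841) = +(841/15).
Reduce top mod 15: now compute (1/15).
Reached (1/15) = 1. Collecting the sign flips along the way, the symbol is +1.

1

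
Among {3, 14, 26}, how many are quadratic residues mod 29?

0

(3/29) = -1 → non-residue.
(14/29) = -1 → non-residue.
(26/29) = -1 → non-residue.
Total quadratic residues among the 3: 0.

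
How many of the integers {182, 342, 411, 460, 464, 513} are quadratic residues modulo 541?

(182/541) = +1 → QR.
(342/541) = -1 → non-residue.
(411/541) = +1 → QR.
(460/541) = +1 → QR.
(464/541) = -1 → non-residue.
(513/541) = +1 → QR.
Total quadratic residues among the 6: 4.

4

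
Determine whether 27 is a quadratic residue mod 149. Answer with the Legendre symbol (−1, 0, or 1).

-1

Reciprocity: 27 ≡ 3 and 149 ≡ 1 (mod 4), so (27/149) = +(149/27).
Reduce top mod 27: now compute (14/27).
Pull out 2: since 27 ≡ 3 (mod 8), (2/27) = -1.
Reciprocity: 7 ≡ 3 and 27 ≡ 3 (mod 4), so (7/27) = −(27/7).
Reduce top mod 7: now compute (6/7).
Pull out 2: since 7 ≡ 7 (mod 8), (2/7) = +1.
Reciprocity: 3 ≡ 3 and 7 ≡ 3 (mod 4), so (3/7) = −(7/3).
Reduce top mod 3: now compute (1/3).
Reached (1/3) = 1. Collecting the sign flips along the way, the symbol is -1.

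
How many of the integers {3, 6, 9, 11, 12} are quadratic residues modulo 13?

3

(3/13) = +1 → QR.
(6/13) = -1 → non-residue.
(9/13) = +1 → QR.
(11/13) = -1 → non-residue.
(12/13) = +1 → QR.
Total quadratic residues among the 5: 3.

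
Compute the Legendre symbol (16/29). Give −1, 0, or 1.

1

Pull out 2^4: since 29 ≡ 5 (mod 8), (2/29) = -1, so (2/29)^4 = +1.
Reached (1/29) = 1. Collecting the sign flips along the way, the symbol is +1.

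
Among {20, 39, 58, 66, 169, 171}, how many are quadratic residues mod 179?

5

(20/179) = +1 → QR.
(39/179) = +1 → QR.
(58/179) = -1 → non-residue.
(66/179) = +1 → QR.
(169/179) = +1 → QR.
(171/179) = +1 → QR.
Total quadratic residues among the 6: 5.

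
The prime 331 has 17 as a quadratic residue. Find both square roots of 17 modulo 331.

Since 331 ≡ 3 (mod 4), a square root of 17 is 17^((331+1)/4) = 17^83 mod 331.
Repeated squaring: 17^2≡289, 17^4≡109, 17^8≡296, 17^16≡232, 17^32≡202, 17^64≡91 (mod 331).
17^83 = 17^(64+16+2+1) ≡ 103 (mod 331).
Check: 103² = 10609 ≡ 17 (mod 331). The two roots are 103 and 228.

103, 228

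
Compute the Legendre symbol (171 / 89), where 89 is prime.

-1

First reduce: 171 ≡ 82 (mod 89).
Pull out 2: since 89 ≡ 1 (mod 8), (2/89) = +1.
Reciprocity: 41 ≡ 1 and 89 ≡ 1 (mod 4), so (41/89) = +(89/41).
Reduce top mod 41: now compute (7/41).
Reciprocity: 7 ≡ 3 and 41 ≡ 1 (mod 4), so (7/41) = +(41/7).
Reduce top mod 7: now compute (6/7).
Pull out 2: since 7 ≡ 7 (mod 8), (2/7) = +1.
Reciprocity: 3 ≡ 3 and 7 ≡ 3 (mod 4), so (3/7) = −(7/3).
Reduce top mod 3: now compute (1/3).
Reached (1/3) = 1. Collecting the sign flips along the way, the symbol is -1.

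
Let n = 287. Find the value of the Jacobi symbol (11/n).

-1

Reciprocity: 11 ≡ 3 and 287 ≡ 3 (mod 4), so (11/287) = −(287/11).
Reduce top mod 11: now compute (1/11).
Reached (1/11) = 1. Collecting the sign flips along the way, the symbol is -1.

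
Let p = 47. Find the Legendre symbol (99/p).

-1

Euler's criterion: (99/47) ≡ 5^23 (mod 47).
5^2 ≡ 25 (mod 47)
5^4 ≡ 14 (mod 47)
5^8 ≡ 8 (mod 47)
5^16 ≡ 17 (mod 47)
5^23 = 5^(16+4+2+1) ≡ 46 (mod 47).
Result is 46 ≡ −1, so (99/47) = −1.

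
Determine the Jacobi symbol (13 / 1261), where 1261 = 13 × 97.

0

Reciprocity: 13 ≡ 1 and 1261 ≡ 1 (mod 4), so (13/1261) = +(1261/13).
Reduce top mod 13: now compute (0/13).
Top reduces to 0: gcd > 1, so the symbol is 0.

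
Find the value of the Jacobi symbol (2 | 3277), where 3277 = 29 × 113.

Pull out 2: since 3277 ≡ 5 (mod 8), (2/3277) = -1.
Reached (1/3277) = 1. Collecting the sign flips along the way, the symbol is -1.

-1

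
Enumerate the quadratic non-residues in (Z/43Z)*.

Square k = 1,…,21 (k and 43−k give the same square):
1²=1, 2²=4, 3²=9, 4²=16, 5²=25, 6²=36, 7²≡6, 8²≡21, 9²≡38, 10²≡14, 11²≡35, 12²≡15, 13²≡40, 14²≡24, 15²≡10, 16²≡41, 17²≡31, 18²≡23, 19²≡17, 20²≡13, 21²≡11 (mod 43).
The residues are {1, 4, 6, 9, 10, 11, 13, 14, 15, 16, 17, 21, 23, 24, 25, 31, 35, 36, 38, 40, 41}; the non-residues are the remaining 21 nonzero classes.

2 3 5 7 8 12 18 19 20 22 26 27 28 29 30 32 33 34 37 39 42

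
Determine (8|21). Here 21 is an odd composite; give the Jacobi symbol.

-1

Pull out 2^3: since 21 ≡ 5 (mod 8), (2/21) = -1, so (2/21)^3 = -1.
Reached (1/21) = 1. Collecting the sign flips along the way, the symbol is -1.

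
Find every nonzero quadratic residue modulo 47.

1,2,3,4,6,7,8,9,12,14,16,17,18,21,24,25,27,28,32,34,36,37,42

Square k = 1,…,23 (k and 47−k give the same square):
1²=1, 2²=4, 3²=9, 4²=16, 5²=25, 6²=36, 7²≡2, 8²≡17, 9²≡34, 10²≡6, 11²≡27, 12²≡3, 13²≡28, 14²≡8, 15²≡37, 16²≡21, 17²≡7, 18²≡42, 19²≡32, 20²≡24, 21²≡18, 22²≡14, 23²≡12 (mod 47).
So the quadratic residues mod 47 are {1, 2, 3, 4, 6, 7, 8, 9, 12, 14, 16, 17, 18, 21, 24, 25, 27, 28, 32, 34, 36, 37, 42}.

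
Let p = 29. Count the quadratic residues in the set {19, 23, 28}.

2

(19/29) = -1 → non-residue.
(23/29) = +1 → QR.
(28/29) = +1 → QR.
Total quadratic residues among the 3: 2.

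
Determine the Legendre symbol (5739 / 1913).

First reduce: 5739 ≡ 0 (mod 1913).
Top reduces to 0: gcd > 1, so the symbol is 0.

0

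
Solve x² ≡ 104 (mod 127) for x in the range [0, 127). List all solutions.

55, 72

Since 127 ≡ 3 (mod 4), a square root of 104 is 104^((127+1)/4) = 104^32 mod 127.
Repeated squaring: 104^2≡21, 104^4≡60, 104^8≡44, 104^16≡31, 104^32≡72 (mod 127).
104^32 = 104^(32) ≡ 72 (mod 127).
Check: 72² = 5184 ≡ 104 (mod 127). The two roots are 55 and 72.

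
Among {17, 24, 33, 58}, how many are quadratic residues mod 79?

(17/79) = -1 → non-residue.
(24/79) = -1 → non-residue.
(33/79) = -1 → non-residue.
(58/79) = -1 → non-residue.
Total quadratic residues among the 4: 0.

0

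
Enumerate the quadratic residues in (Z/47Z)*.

1 2 3 4 6 7 8 9 12 14 16 17 18 21 24 25 27 28 32 34 36 37 42

Square k = 1,…,23 (k and 47−k give the same square):
1²=1, 2²=4, 3²=9, 4²=16, 5²=25, 6²=36, 7²≡2, 8²≡17, 9²≡34, 10²≡6, 11²≡27, 12²≡3, 13²≡28, 14²≡8, 15²≡37, 16²≡21, 17²≡7, 18²≡42, 19²≡32, 20²≡24, 21²≡18, 22²≡14, 23²≡12 (mod 47).
So the quadratic residues mod 47 are {1, 2, 3, 4, 6, 7, 8, 9, 12, 14, 16, 17, 18, 21, 24, 25, 27, 28, 32, 34, 36, 37, 42}.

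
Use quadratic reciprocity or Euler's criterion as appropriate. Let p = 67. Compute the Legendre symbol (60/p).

Euler's criterion: (60/67) ≡ 60^33 (mod 67).
60^2 ≡ 49 (mod 67)
60^4 ≡ 56 (mod 67)
60^8 ≡ 54 (mod 67)
60^16 ≡ 35 (mod 67)
60^32 ≡ 19 (mod 67)
60^33 = 60^(32+1) ≡ 1 (mod 67).
Result is 1, so (60/67) = 1.

1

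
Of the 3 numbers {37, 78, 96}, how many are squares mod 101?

(37/101) = +1 → QR.
(78/101) = +1 → QR.
(96/101) = +1 → QR.
Total quadratic residues among the 3: 3.

3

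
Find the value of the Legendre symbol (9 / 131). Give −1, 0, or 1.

Reciprocity: 9 ≡ 1 and 131 ≡ 3 (mod 4), so (9/131) = +(131/9).
Reduce top mod 9: now compute (5/9).
Reciprocity: 5 ≡ 1 and 9 ≡ 1 (mod 4), so (5/9) = +(9/5).
Reduce top mod 5: now compute (4/5).
Pull out 2^2: since 5 ≡ 5 (mod 8), (2/5) = -1, so (2/5)^2 = +1.
Reached (1/5) = 1. Collecting the sign flips along the way, the symbol is +1.

1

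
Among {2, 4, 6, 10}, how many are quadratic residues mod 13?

(2/13) = -1 → non-residue.
(4/13) = +1 → QR.
(6/13) = -1 → non-residue.
(10/13) = +1 → QR.
Total quadratic residues among the 4: 2.

2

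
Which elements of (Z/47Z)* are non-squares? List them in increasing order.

Square k = 1,…,23 (k and 47−k give the same square):
1²=1, 2²=4, 3²=9, 4²=16, 5²=25, 6²=36, 7²≡2, 8²≡17, 9²≡34, 10²≡6, 11²≡27, 12²≡3, 13²≡28, 14²≡8, 15²≡37, 16²≡21, 17²≡7, 18²≡42, 19²≡32, 20²≡24, 21²≡18, 22²≡14, 23²≡12 (mod 47).
The residues are {1, 2, 3, 4, 6, 7, 8, 9, 12, 14, 16, 17, 18, 21, 24, 25, 27, 28, 32, 34, 36, 37, 42}; the non-residues are the remaining 23 nonzero classes.

5, 10, 11, 13, 15, 19, 20, 22, 23, 26, 29, 30, 31, 33, 35, 38, 39, 40, 41, 43, 44, 45, 46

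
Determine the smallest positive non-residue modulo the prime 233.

3

(2/233) = +1, so 2 is a residue.
(3/233) = −1, so 3 is the smallest positive non-residue mod 233.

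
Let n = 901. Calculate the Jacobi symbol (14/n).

1

Pull out 2: since 901 ≡ 5 (mod 8), (2/901) = -1.
Reciprocity: 7 ≡ 3 and 901 ≡ 1 (mod 4), so (7/901) = +(901/7).
Reduce top mod 7: now compute (5/7).
Reciprocity: 5 ≡ 1 and 7 ≡ 3 (mod 4), so (5/7) = +(7/5).
Reduce top mod 5: now compute (2/5).
Pull out 2: since 5 ≡ 5 (mod 8), (2/5) = -1.
Reached (1/5) = 1. Collecting the sign flips along the way, the symbol is +1.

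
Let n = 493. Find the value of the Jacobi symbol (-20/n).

-1

First reduce: -20 ≡ 473 (mod 493).
Reciprocity: 473 ≡ 1 and 493 ≡ 1 (mod 4), so (473/493) = +(493/473).
Reduce top mod 473: now compute (20/473).
Pull out 2^2: since 473 ≡ 1 (mod 8), (2/473) = +1, so (2/473)^2 = +1.
Reciprocity: 5 ≡ 1 and 473 ≡ 1 (mod 4), so (5/473) = +(473/5).
Reduce top mod 5: now compute (3/5).
Reciprocity: 3 ≡ 3 and 5 ≡ 1 (mod 4), so (3/5) = +(5/3).
Reduce top mod 3: now compute (2/3).
Pull out 2: since 3 ≡ 3 (mod 8), (2/3) = -1.
Reached (1/3) = 1. Collecting the sign flips along the way, the symbol is -1.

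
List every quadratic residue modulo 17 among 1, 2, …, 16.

1, 2, 4, 8, 9, 13, 15, 16

Square k = 1,…,8 (k and 17−k give the same square):
1²=1, 2²=4, 3²=9, 4²=16, 5²≡8, 6²≡2, 7²≡15, 8²≡13 (mod 17).
So the quadratic residues mod 17 are {1, 2, 4, 8, 9, 13, 15, 16}.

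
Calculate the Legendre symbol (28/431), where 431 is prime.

Pull out 2^2: since 431 ≡ 7 (mod 8), (2/431) = +1, so (2/431)^2 = +1.
Reciprocity: 7 ≡ 3 and 431 ≡ 3 (mod 4), so (7/431) = −(431/7).
Reduce top mod 7: now compute (4/7).
Pull out 2^2: since 7 ≡ 7 (mod 8), (2/7) = +1, so (2/7)^2 = +1.
Reached (1/7) = 1. Collecting the sign flips along the way, the symbol is -1.

-1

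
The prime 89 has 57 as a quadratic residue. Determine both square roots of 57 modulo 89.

89 ≡ 1 (mod 4), so we find a root by search.
Trying successive values, 18² = 324 ≡ 57 (mod 89). The other root is 89 − 18 = 71.

18, 71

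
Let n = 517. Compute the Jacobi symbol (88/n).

0

Pull out 2^3: since 517 ≡ 5 (mod 8), (2/517) = -1, so (2/517)^3 = -1.
Reciprocity: 11 ≡ 3 and 517 ≡ 1 (mod 4), so (11/517) = +(517/11).
Reduce top mod 11: now compute (0/11).
Top reduces to 0: gcd > 1, so the symbol is 0.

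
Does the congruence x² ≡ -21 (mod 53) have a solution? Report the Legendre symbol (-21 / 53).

-1

First reduce: -21 ≡ 32 (mod 53).
Pull out 2^5: since 53 ≡ 5 (mod 8), (2/53) = -1, so (2/53)^5 = -1.
Reached (1/53) = 1. Collecting the sign flips along the way, the symbol is -1.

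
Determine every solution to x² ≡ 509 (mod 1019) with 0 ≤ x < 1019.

389, 630

Since 1019 ≡ 3 (mod 4), a square root of 509 is 509^((1019+1)/4) = 509^255 mod 1019.
Repeated squaring: 509^2≡255, 509^4≡828, 509^8≡816, 509^16≡449, 509^32≡858, 509^64≡446, 509^128≡211 (mod 1019).
509^255 = 509^(128+64+32+16+8+4+2+1) ≡ 630 (mod 1019).
Check: 630² = 396900 ≡ 509 (mod 1019). The two roots are 389 and 630.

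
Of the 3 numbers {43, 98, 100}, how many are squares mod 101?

(43/101) = +1 → QR.
(98/101) = -1 → non-residue.
(100/101) = +1 → QR.
Total quadratic residues among the 3: 2.

2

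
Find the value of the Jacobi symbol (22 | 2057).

0

Pull out 2: since 2057 ≡ 1 (mod 8), (2/2057) = +1.
Reciprocity: 11 ≡ 3 and 2057 ≡ 1 (mod 4), so (11/2057) = +(2057/11).
Reduce top mod 11: now compute (0/11).
Top reduces to 0: gcd > 1, so the symbol is 0.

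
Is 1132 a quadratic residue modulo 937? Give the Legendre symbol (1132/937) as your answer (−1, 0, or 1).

-1

First reduce: 1132 ≡ 195 (mod 937).
Reciprocity: 195 ≡ 3 and 937 ≡ 1 (mod 4), so (195/937) = +(937/195).
Reduce top mod 195: now compute (157/195).
Reciprocity: 157 ≡ 1 and 195 ≡ 3 (mod 4), so (157/195) = +(195/157).
Reduce top mod 157: now compute (38/157).
Pull out 2: since 157 ≡ 5 (mod 8), (2/157) = -1.
Reciprocity: 19 ≡ 3 and 157 ≡ 1 (mod 4), so (19/157) = +(157/19).
Reduce top mod 19: now compute (5/19).
Reciprocity: 5 ≡ 1 and 19 ≡ 3 (mod 4), so (5/19) = +(19/5).
Reduce top mod 5: now compute (4/5).
Pull out 2^2: since 5 ≡ 5 (mod 8), (2/5) = -1, so (2/5)^2 = +1.
Reached (1/5) = 1. Collecting the sign flips along the way, the symbol is -1.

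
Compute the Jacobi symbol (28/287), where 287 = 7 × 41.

0

Pull out 2^2: since 287 ≡ 7 (mod 8), (2/287) = +1, so (2/287)^2 = +1.
Reciprocity: 7 ≡ 3 and 287 ≡ 3 (mod 4), so (7/287) = −(287/7).
Reduce top mod 7: now compute (0/7).
Top reduces to 0: gcd > 1, so the symbol is 0.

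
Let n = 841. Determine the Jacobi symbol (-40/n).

First reduce: -40 ≡ 801 (mod 841).
Reciprocity: 801 ≡ 1 and 841 ≡ 1 (mod 4), so (801/841) = +(841/801).
Reduce top mod 801: now compute (40/801).
Pull out 2^3: since 801 ≡ 1 (mod 8), (2/801) = +1, so (2/801)^3 = +1.
Reciprocity: 5 ≡ 1 and 801 ≡ 1 (mod 4), so (5/801) = +(801/5).
Reduce top mod 5: now compute (1/5).
Reached (1/5) = 1. Collecting the sign flips along the way, the symbol is +1.

1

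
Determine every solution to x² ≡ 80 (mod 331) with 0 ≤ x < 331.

61, 270

Since 331 ≡ 3 (mod 4), a square root of 80 is 80^((331+1)/4) = 80^83 mod 331.
Repeated squaring: 80^2≡111, 80^4≡74, 80^8≡180, 80^16≡293, 80^32≡120, 80^64≡167 (mod 331).
80^83 = 80^(64+16+2+1) ≡ 270 (mod 331).
Check: 270² = 72900 ≡ 80 (mod 331). The two roots are 61 and 270.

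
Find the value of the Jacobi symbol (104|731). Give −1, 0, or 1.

Pull out 2^3: since 731 ≡ 3 (mod 8), (2/731) = -1, so (2/731)^3 = -1.
Reciprocity: 13 ≡ 1 and 731 ≡ 3 (mod 4), so (13/731) = +(731/13).
Reduce top mod 13: now compute (3/13).
Reciprocity: 3 ≡ 3 and 13 ≡ 1 (mod 4), so (3/13) = +(13/3).
Reduce top mod 3: now compute (1/3).
Reached (1/3) = 1. Collecting the sign flips along the way, the symbol is -1.

-1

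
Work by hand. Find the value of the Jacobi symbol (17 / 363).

Reciprocity: 17 ≡ 1 and 363 ≡ 3 (mod 4), so (17/363) = +(363/17).
Reduce top mod 17: now compute (6/17).
Pull out 2: since 17 ≡ 1 (mod 8), (2/17) = +1.
Reciprocity: 3 ≡ 3 and 17 ≡ 1 (mod 4), so (3/17) = +(17/3).
Reduce top mod 3: now compute (2/3).
Pull out 2: since 3 ≡ 3 (mod 8), (2/3) = -1.
Reached (1/3) = 1. Collecting the sign flips along the way, the symbol is -1.

-1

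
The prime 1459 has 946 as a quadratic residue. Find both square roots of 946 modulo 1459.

537, 922

Since 1459 ≡ 3 (mod 4), a square root of 946 is 946^((1459+1)/4) = 946^365 mod 1459.
Repeated squaring: 946^2≡549, 946^4≡847, 946^8≡1040, 946^16≡481, 946^32≡839, 946^64≡683, 946^128≡1068, 946^256≡1145 (mod 1459).
946^365 = 946^(256+64+32+8+4+1) ≡ 537 (mod 1459).
Check: 537² = 288369 ≡ 946 (mod 1459). The two roots are 537 and 922.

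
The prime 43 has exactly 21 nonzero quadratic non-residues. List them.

2, 3, 5, 7, 8, 12, 18, 19, 20, 22, 26, 27, 28, 29, 30, 32, 33, 34, 37, 39, 42

Square k = 1,…,21 (k and 43−k give the same square):
1²=1, 2²=4, 3²=9, 4²=16, 5²=25, 6²=36, 7²≡6, 8²≡21, 9²≡38, 10²≡14, 11²≡35, 12²≡15, 13²≡40, 14²≡24, 15²≡10, 16²≡41, 17²≡31, 18²≡23, 19²≡17, 20²≡13, 21²≡11 (mod 43).
The residues are {1, 4, 6, 9, 10, 11, 13, 14, 15, 16, 17, 21, 23, 24, 25, 31, 35, 36, 38, 40, 41}; the non-residues are the remaining 21 nonzero classes.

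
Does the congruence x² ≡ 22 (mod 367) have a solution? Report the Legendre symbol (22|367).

-1

Euler's criterion: (22/367) ≡ 22^183 (mod 367).
22^2 ≡ 117 (mod 367)
22^4 ≡ 110 (mod 367)
22^8 ≡ 356 (mod 367)
22^16 ≡ 121 (mod 367)
22^32 ≡ 328 (mod 367)
22^64 ≡ 53 (mod 367)
22^128 ≡ 240 (mod 367)
22^183 = 22^(128+32+16+4+2+1) ≡ 366 (mod 367).
Result is 366 ≡ −1, so (22/367) = −1.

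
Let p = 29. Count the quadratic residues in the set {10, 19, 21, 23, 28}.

2

(10/29) = -1 → non-residue.
(19/29) = -1 → non-residue.
(21/29) = -1 → non-residue.
(23/29) = +1 → QR.
(28/29) = +1 → QR.
Total quadratic residues among the 5: 2.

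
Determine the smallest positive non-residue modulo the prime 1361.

3

(2/1361) = +1, so 2 is a residue.
(3/1361) = −1, so 3 is the smallest positive non-residue mod 1361.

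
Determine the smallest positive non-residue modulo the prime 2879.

(2/2879) = +1, so 2 is a residue.
(3/2879) = +1, so 3 is a residue.
(4/2879) = +1, so 4 is a residue.
(5/2879) = +1, so 5 is a residue.
(6/2879) = +1, so 6 is a residue.
(7/2879) = −1, so 7 is the smallest positive non-residue mod 2879.

7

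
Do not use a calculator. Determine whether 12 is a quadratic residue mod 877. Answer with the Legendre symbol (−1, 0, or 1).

Pull out 2^2: since 877 ≡ 5 (mod 8), (2/877) = -1, so (2/877)^2 = +1.
Reciprocity: 3 ≡ 3 and 877 ≡ 1 (mod 4), so (3/877) = +(877/3).
Reduce top mod 3: now compute (1/3).
Reached (1/3) = 1. Collecting the sign flips along the way, the symbol is +1.

1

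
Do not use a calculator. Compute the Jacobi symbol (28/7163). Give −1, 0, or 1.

-1

Pull out 2^2: since 7163 ≡ 3 (mod 8), (2/7163) = -1, so (2/7163)^2 = +1.
Reciprocity: 7 ≡ 3 and 7163 ≡ 3 (mod 4), so (7/7163) = −(7163/7).
Reduce top mod 7: now compute (2/7).
Pull out 2: since 7 ≡ 7 (mod 8), (2/7) = +1.
Reached (1/7) = 1. Collecting the sign flips along the way, the symbol is -1.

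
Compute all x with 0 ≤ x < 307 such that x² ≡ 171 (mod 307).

Since 307 ≡ 3 (mod 4), a square root of 171 is 171^((307+1)/4) = 171^77 mod 307.
Repeated squaring: 171^2≡76, 171^4≡250, 171^8≡179, 171^16≡113, 171^32≡182, 171^64≡275 (mod 307).
171^77 = 171^(64+8+4+1) ≡ 103 (mod 307).
Check: 103² = 10609 ≡ 171 (mod 307). The two roots are 103 and 204.

103, 204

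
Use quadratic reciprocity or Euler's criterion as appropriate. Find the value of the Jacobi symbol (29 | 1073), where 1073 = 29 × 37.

0

Reciprocity: 29 ≡ 1 and 1073 ≡ 1 (mod 4), so (29/1073) = +(1073/29).
Reduce top mod 29: now compute (0/29).
Top reduces to 0: gcd > 1, so the symbol is 0.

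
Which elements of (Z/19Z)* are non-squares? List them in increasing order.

2, 3, 8, 10, 12, 13, 14, 15, 18

Square k = 1,…,9 (k and 19−k give the same square):
1²=1, 2²=4, 3²=9, 4²=16, 5²≡6, 6²≡17, 7²≡11, 8²≡7, 9²≡5 (mod 19).
The residues are {1, 4, 5, 6, 7, 9, 11, 16, 17}; the non-residues are the remaining 9 nonzero classes.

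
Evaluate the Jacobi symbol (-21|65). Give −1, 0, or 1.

First reduce: -21 ≡ 44 (mod 65).
Pull out 2^2: since 65 ≡ 1 (mod 8), (2/65) = +1, so (2/65)^2 = +1.
Reciprocity: 11 ≡ 3 and 65 ≡ 1 (mod 4), so (11/65) = +(65/11).
Reduce top mod 11: now compute (10/11).
Pull out 2: since 11 ≡ 3 (mod 8), (2/11) = -1.
Reciprocity: 5 ≡ 1 and 11 ≡ 3 (mod 4), so (5/11) = +(11/5).
Reduce top mod 5: now compute (1/5).
Reached (1/5) = 1. Collecting the sign flips along the way, the symbol is -1.

-1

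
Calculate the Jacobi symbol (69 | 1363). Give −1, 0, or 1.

Reciprocity: 69 ≡ 1 and 1363 ≡ 3 (mod 4), so (69/1363) = +(1363/69).
Reduce top mod 69: now compute (52/69).
Pull out 2^2: since 69 ≡ 5 (mod 8), (2/69) = -1, so (2/69)^2 = +1.
Reciprocity: 13 ≡ 1 and 69 ≡ 1 (mod 4), so (13/69) = +(69/13).
Reduce top mod 13: now compute (4/13).
Pull out 2^2: since 13 ≡ 5 (mod 8), (2/13) = -1, so (2/13)^2 = +1.
Reached (1/13) = 1. Collecting the sign flips along the way, the symbol is +1.

1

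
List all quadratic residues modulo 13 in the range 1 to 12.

Square k = 1,…,6 (k and 13−k give the same square):
1²=1, 2²=4, 3²=9, 4²≡3, 5²≡12, 6²≡10 (mod 13).
So the quadratic residues mod 13 are {1, 3, 4, 9, 10, 12}.

1,3,4,9,10,12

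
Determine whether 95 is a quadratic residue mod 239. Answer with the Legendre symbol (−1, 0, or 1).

Reciprocity: 95 ≡ 3 and 239 ≡ 3 (mod 4), so (95/239) = −(239/95).
Reduce top mod 95: now compute (49/95).
Reciprocity: 49 ≡ 1 and 95 ≡ 3 (mod 4), so (49/95) = +(95/49).
Reduce top mod 49: now compute (46/49).
Pull out 2: since 49 ≡ 1 (mod 8), (2/49) = +1.
Reciprocity: 23 ≡ 3 and 49 ≡ 1 (mod 4), so (23/49) = +(49/23).
Reduce top mod 23: now compute (3/23).
Reciprocity: 3 ≡ 3 and 23 ≡ 3 (mod 4), so (3/23) = −(23/3).
Reduce top mod 3: now compute (2/3).
Pull out 2: since 3 ≡ 3 (mod 8), (2/3) = -1.
Reached (1/3) = 1. Collecting the sign flips along the way, the symbol is -1.

-1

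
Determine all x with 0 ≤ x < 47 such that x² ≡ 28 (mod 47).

Since 47 ≡ 3 (mod 4), a square root of 28 is 28^((47+1)/4) = 28^12 mod 47.
Repeated squaring: 28^2≡32, 28^4≡37, 28^8≡6 (mod 47).
28^12 = 28^(8+4) ≡ 34 (mod 47).
Check: 34² = 1156 ≡ 28 (mod 47). The two roots are 13 and 34.

13, 34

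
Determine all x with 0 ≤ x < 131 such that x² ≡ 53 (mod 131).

61, 70

Since 131 ≡ 3 (mod 4), a square root of 53 is 53^((131+1)/4) = 53^33 mod 131.
Repeated squaring: 53^2≡58, 53^4≡89, 53^8≡61, 53^16≡53, 53^32≡58 (mod 131).
53^33 = 53^(32+1) ≡ 61 (mod 131).
Check: 61² = 3721 ≡ 53 (mod 131). The two roots are 61 and 70.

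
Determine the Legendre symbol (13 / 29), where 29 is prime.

1

Reciprocity: 13 ≡ 1 and 29 ≡ 1 (mod 4), so (13/29) = +(29/13).
Reduce top mod 13: now compute (3/13).
Reciprocity: 3 ≡ 3 and 13 ≡ 1 (mod 4), so (3/13) = +(13/3).
Reduce top mod 3: now compute (1/3).
Reached (1/3) = 1. Collecting the sign flips along the way, the symbol is +1.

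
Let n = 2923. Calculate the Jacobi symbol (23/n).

Reciprocity: 23 ≡ 3 and 2923 ≡ 3 (mod 4), so (23/2923) = −(2923/23).
Reduce top mod 23: now compute (2/23).
Pull out 2: since 23 ≡ 7 (mod 8), (2/23) = +1.
Reached (1/23) = 1. Collecting the sign flips along the way, the symbol is -1.

-1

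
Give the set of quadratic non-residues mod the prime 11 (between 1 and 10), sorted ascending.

2, 6, 7, 8, 10

Square k = 1,…,5 (k and 11−k give the same square):
1²=1, 2²=4, 3²=9, 4²≡5, 5²≡3 (mod 11).
The residues are {1, 3, 4, 5, 9}; the non-residues are the remaining 5 nonzero classes.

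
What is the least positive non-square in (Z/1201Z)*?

(2/1201) = +1, so 2 is a residue.
(3/1201) = +1, so 3 is a residue.
(4/1201) = +1, so 4 is a residue.
(5/1201) = +1, so 5 is a residue.
(6/1201) = +1, so 6 is a residue.
(7/1201) = +1, so 7 is a residue.
(8/1201) = +1, so 8 is a residue.
(9/1201) = +1, so 9 is a residue.
(10/1201) = +1, so 10 is a residue.
(11/1201) = −1, so 11 is the smallest positive non-residue mod 1201.

11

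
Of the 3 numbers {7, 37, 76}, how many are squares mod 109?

(7/109) = +1 → QR.
(37/109) = -1 → non-residue.
(76/109) = -1 → non-residue.
Total quadratic residues among the 3: 1.

1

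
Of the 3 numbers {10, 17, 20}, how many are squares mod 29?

1

(10/29) = -1 → non-residue.
(17/29) = -1 → non-residue.
(20/29) = +1 → QR.
Total quadratic residues among the 3: 1.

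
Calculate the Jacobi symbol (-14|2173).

1

First reduce: -14 ≡ 2159 (mod 2173).
Reciprocity: 2159 ≡ 3 and 2173 ≡ 1 (mod 4), so (2159/2173) = +(2173/2159).
Reduce top mod 2159: now compute (14/2159).
Pull out 2: since 2159 ≡ 7 (mod 8), (2/2159) = +1.
Reciprocity: 7 ≡ 3 and 2159 ≡ 3 (mod 4), so (7/2159) = −(2159/7).
Reduce top mod 7: now compute (3/7).
Reciprocity: 3 ≡ 3 and 7 ≡ 3 (mod 4), so (3/7) = −(7/3).
Reduce top mod 3: now compute (1/3).
Reached (1/3) = 1. Collecting the sign flips along the way, the symbol is +1.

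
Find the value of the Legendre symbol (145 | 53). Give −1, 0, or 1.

-1

First reduce: 145 ≡ 39 (mod 53).
Reciprocity: 39 ≡ 3 and 53 ≡ 1 (mod 4), so (39/53) = +(53/39).
Reduce top mod 39: now compute (14/39).
Pull out 2: since 39 ≡ 7 (mod 8), (2/39) = +1.
Reciprocity: 7 ≡ 3 and 39 ≡ 3 (mod 4), so (7/39) = −(39/7).
Reduce top mod 7: now compute (4/7).
Pull out 2^2: since 7 ≡ 7 (mod 8), (2/7) = +1, so (2/7)^2 = +1.
Reached (1/7) = 1. Collecting the sign flips along the way, the symbol is -1.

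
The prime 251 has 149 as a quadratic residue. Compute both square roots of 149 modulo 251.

20, 231

Since 251 ≡ 3 (mod 4), a square root of 149 is 149^((251+1)/4) = 149^63 mod 251.
Repeated squaring: 149^2≡113, 149^4≡219, 149^8≡20, 149^16≡149, 149^32≡113 (mod 251).
149^63 = 149^(32+16+8+4+2+1) ≡ 20 (mod 251).
Check: 20² = 400 ≡ 149 (mod 251). The two roots are 20 and 231.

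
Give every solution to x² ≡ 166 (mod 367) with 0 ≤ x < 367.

Since 367 ≡ 3 (mod 4), a square root of 166 is 166^((367+1)/4) = 166^92 mod 367.
Repeated squaring: 166^2≡31, 166^4≡227, 166^8≡149, 166^16≡181, 166^32≡98, 166^64≡62 (mod 367).
166^92 = 166^(64+16+8+4) ≡ 30 (mod 367).
Check: 30² = 900 ≡ 166 (mod 367). The two roots are 30 and 337.

30, 337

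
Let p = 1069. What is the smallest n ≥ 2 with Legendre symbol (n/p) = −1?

(2/1069) = −1, so 2 is the smallest positive non-residue mod 1069.

2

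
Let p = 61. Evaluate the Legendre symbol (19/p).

Reciprocity: 19 ≡ 3 and 61 ≡ 1 (mod 4), so (19/61) = +(61/19).
Reduce top mod 19: now compute (4/19).
Pull out 2^2: since 19 ≡ 3 (mod 8), (2/19) = -1, so (2/19)^2 = +1.
Reached (1/19) = 1. Collecting the sign flips along the way, the symbol is +1.

1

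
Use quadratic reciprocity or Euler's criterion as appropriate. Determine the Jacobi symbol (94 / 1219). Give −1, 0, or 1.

-1

Pull out 2: since 1219 ≡ 3 (mod 8), (2/1219) = -1.
Reciprocity: 47 ≡ 3 and 1219 ≡ 3 (mod 4), so (47/1219) = −(1219/47).
Reduce top mod 47: now compute (44/47).
Pull out 2^2: since 47 ≡ 7 (mod 8), (2/47) = +1, so (2/47)^2 = +1.
Reciprocity: 11 ≡ 3 and 47 ≡ 3 (mod 4), so (11/47) = −(47/11).
Reduce top mod 11: now compute (3/11).
Reciprocity: 3 ≡ 3 and 11 ≡ 3 (mod 4), so (3/11) = −(11/3).
Reduce top mod 3: now compute (2/3).
Pull out 2: since 3 ≡ 3 (mod 8), (2/3) = -1.
Reached (1/3) = 1. Collecting the sign flips along the way, the symbol is -1.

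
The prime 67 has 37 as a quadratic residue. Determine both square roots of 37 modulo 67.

Since 67 ≡ 3 (mod 4), a square root of 37 is 37^((67+1)/4) = 37^17 mod 67.
Repeated squaring: 37^2≡29, 37^4≡37, 37^8≡29, 37^16≡37 (mod 67).
37^17 = 37^(16+1) ≡ 29 (mod 67).
Check: 29² = 841 ≡ 37 (mod 67). The two roots are 29 and 38.

29, 38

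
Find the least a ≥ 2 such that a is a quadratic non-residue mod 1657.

(2/1657) = +1, so 2 is a residue.
(3/1657) = +1, so 3 is a residue.
(4/1657) = +1, so 4 is a residue.
(5/1657) = −1, so 5 is the smallest positive non-residue mod 1657.

5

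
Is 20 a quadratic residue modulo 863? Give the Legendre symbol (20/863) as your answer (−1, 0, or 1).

Pull out 2^2: since 863 ≡ 7 (mod 8), (2/863) = +1, so (2/863)^2 = +1.
Reciprocity: 5 ≡ 1 and 863 ≡ 3 (mod 4), so (5/863) = +(863/5).
Reduce top mod 5: now compute (3/5).
Reciprocity: 3 ≡ 3 and 5 ≡ 1 (mod 4), so (3/5) = +(5/3).
Reduce top mod 3: now compute (2/3).
Pull out 2: since 3 ≡ 3 (mod 8), (2/3) = -1.
Reached (1/3) = 1. Collecting the sign flips along the way, the symbol is -1.

-1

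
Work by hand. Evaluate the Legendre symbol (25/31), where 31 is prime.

Reciprocity: 25 ≡ 1 and 31 ≡ 3 (mod 4), so (25/31) = +(31/25).
Reduce top mod 25: now compute (6/25).
Pull out 2: since 25 ≡ 1 (mod 8), (2/25) = +1.
Reciprocity: 3 ≡ 3 and 25 ≡ 1 (mod 4), so (3/25) = +(25/3).
Reduce top mod 3: now compute (1/3).
Reached (1/3) = 1. Collecting the sign flips along the way, the symbol is +1.

1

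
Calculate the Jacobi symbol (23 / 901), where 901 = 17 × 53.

1

Reciprocity: 23 ≡ 3 and 901 ≡ 1 (mod 4), so (23/901) = +(901/23).
Reduce top mod 23: now compute (4/23).
Pull out 2^2: since 23 ≡ 7 (mod 8), (2/23) = +1, so (2/23)^2 = +1.
Reached (1/23) = 1. Collecting the sign flips along the way, the symbol is +1.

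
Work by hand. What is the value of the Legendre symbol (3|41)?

Euler's criterion: (3/41) ≡ 3^20 (mod 41).
3^2 ≡ 9 (mod 41)
3^4 ≡ 40 (mod 41)
3^8 ≡ 1 (mod 41)
3^16 ≡ 1 (mod 41)
3^20 = 3^(16+4) ≡ 40 (mod 41).
Result is 40 ≡ −1, so (3/41) = −1.

-1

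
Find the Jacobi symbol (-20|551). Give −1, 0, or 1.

-1

First reduce: -20 ≡ 531 (mod 551).
Reciprocity: 531 ≡ 3 and 551 ≡ 3 (mod 4), so (531/551) = −(551/531).
Reduce top mod 531: now compute (20/531).
Pull out 2^2: since 531 ≡ 3 (mod 8), (2/531) = -1, so (2/531)^2 = +1.
Reciprocity: 5 ≡ 1 and 531 ≡ 3 (mod 4), so (5/531) = +(531/5).
Reduce top mod 5: now compute (1/5).
Reached (1/5) = 1. Collecting the sign flips along the way, the symbol is -1.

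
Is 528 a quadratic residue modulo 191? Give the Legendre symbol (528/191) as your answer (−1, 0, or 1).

-1

First reduce: 528 ≡ 146 (mod 191).
Pull out 2: since 191 ≡ 7 (mod 8), (2/191) = +1.
Reciprocity: 73 ≡ 1 and 191 ≡ 3 (mod 4), so (73/191) = +(191/73).
Reduce top mod 73: now compute (45/73).
Reciprocity: 45 ≡ 1 and 73 ≡ 1 (mod 4), so (45/73) = +(73/45).
Reduce top mod 45: now compute (28/45).
Pull out 2^2: since 45 ≡ 5 (mod 8), (2/45) = -1, so (2/45)^2 = +1.
Reciprocity: 7 ≡ 3 and 45 ≡ 1 (mod 4), so (7/45) = +(45/7).
Reduce top mod 7: now compute (3/7).
Reciprocity: 3 ≡ 3 and 7 ≡ 3 (mod 4), so (3/7) = −(7/3).
Reduce top mod 3: now compute (1/3).
Reached (1/3) = 1. Collecting the sign flips along the way, the symbol is -1.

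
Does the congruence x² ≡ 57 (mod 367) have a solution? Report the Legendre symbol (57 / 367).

Reciprocity: 57 ≡ 1 and 367 ≡ 3 (mod 4), so (57/367) = +(367/57).
Reduce top mod 57: now compute (25/57).
Reciprocity: 25 ≡ 1 and 57 ≡ 1 (mod 4), so (25/57) = +(57/25).
Reduce top mod 25: now compute (7/25).
Reciprocity: 7 ≡ 3 and 25 ≡ 1 (mod 4), so (7/25) = +(25/7).
Reduce top mod 7: now compute (4/7).
Pull out 2^2: since 7 ≡ 7 (mod 8), (2/7) = +1, so (2/7)^2 = +1.
Reached (1/7) = 1. Collecting the sign flips along the way, the symbol is +1.

1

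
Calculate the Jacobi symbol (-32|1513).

1

First reduce: -32 ≡ 1481 (mod 1513).
Reciprocity: 1481 ≡ 1 and 1513 ≡ 1 (mod 4), so (1481/1513) = +(1513/1481).
Reduce top mod 1481: now compute (32/1481).
Pull out 2^5: since 1481 ≡ 1 (mod 8), (2/1481) = +1, so (2/1481)^5 = +1.
Reached (1/1481) = 1. Collecting the sign flips along the way, the symbol is +1.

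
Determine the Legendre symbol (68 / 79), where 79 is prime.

Euler's criterion: (68/79) ≡ 68^39 (mod 79).
68^2 ≡ 42 (mod 79)
68^4 ≡ 26 (mod 79)
68^8 ≡ 44 (mod 79)
68^16 ≡ 40 (mod 79)
68^32 ≡ 20 (mod 79)
68^39 = 68^(32+4+2+1) ≡ 78 (mod 79).
Result is 78 ≡ −1, so (68/79) = −1.

-1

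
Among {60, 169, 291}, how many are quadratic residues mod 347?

(60/347) = -1 → non-residue.
(169/347) = +1 → QR.
(291/347) = -1 → non-residue.
Total quadratic residues among the 3: 1.

1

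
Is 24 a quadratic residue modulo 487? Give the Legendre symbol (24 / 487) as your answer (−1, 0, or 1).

Euler's criterion: (24/487) ≡ 24^243 (mod 487).
24^2 ≡ 89 (mod 487)
24^4 ≡ 129 (mod 487)
24^8 ≡ 83 (mod 487)
24^16 ≡ 71 (mod 487)
24^32 ≡ 171 (mod 487)
24^64 ≡ 21 (mod 487)
24^128 ≡ 441 (mod 487)
24^243 = 24^(128+64+32+16+2+1) ≡ 486 (mod 487).
Result is 486 ≡ −1, so (24/487) = −1.

-1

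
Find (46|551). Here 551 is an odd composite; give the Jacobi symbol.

1

Pull out 2: since 551 ≡ 7 (mod 8), (2/551) = +1.
Reciprocity: 23 ≡ 3 and 551 ≡ 3 (mod 4), so (23/551) = −(551/23).
Reduce top mod 23: now compute (22/23).
Pull out 2: since 23 ≡ 7 (mod 8), (2/23) = +1.
Reciprocity: 11 ≡ 3 and 23 ≡ 3 (mod 4), so (11/23) = −(23/11).
Reduce top mod 11: now compute (1/11).
Reached (1/11) = 1. Collecting the sign flips along the way, the symbol is +1.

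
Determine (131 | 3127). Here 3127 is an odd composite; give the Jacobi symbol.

-1

Reciprocity: 131 ≡ 3 and 3127 ≡ 3 (mod 4), so (131/3127) = −(3127/131).
Reduce top mod 131: now compute (114/131).
Pull out 2: since 131 ≡ 3 (mod 8), (2/131) = -1.
Reciprocity: 57 ≡ 1 and 131 ≡ 3 (mod 4), so (57/131) = +(131/57).
Reduce top mod 57: now compute (17/57).
Reciprocity: 17 ≡ 1 and 57 ≡ 1 (mod 4), so (17/57) = +(57/17).
Reduce top mod 17: now compute (6/17).
Pull out 2: since 17 ≡ 1 (mod 8), (2/17) = +1.
Reciprocity: 3 ≡ 3 and 17 ≡ 1 (mod 4), so (3/17) = +(17/3).
Reduce top mod 3: now compute (2/3).
Pull out 2: since 3 ≡ 3 (mod 8), (2/3) = -1.
Reached (1/3) = 1. Collecting the sign flips along the way, the symbol is -1.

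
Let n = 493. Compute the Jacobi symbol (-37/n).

1

First reduce: -37 ≡ 456 (mod 493).
Pull out 2^3: since 493 ≡ 5 (mod 8), (2/493) = -1, so (2/493)^3 = -1.
Reciprocity: 57 ≡ 1 and 493 ≡ 1 (mod 4), so (57/493) = +(493/57).
Reduce top mod 57: now compute (37/57).
Reciprocity: 37 ≡ 1 and 57 ≡ 1 (mod 4), so (37/57) = +(57/37).
Reduce top mod 37: now compute (20/37).
Pull out 2^2: since 37 ≡ 5 (mod 8), (2/37) = -1, so (2/37)^2 = +1.
Reciprocity: 5 ≡ 1 and 37 ≡ 1 (mod 4), so (5/37) = +(37/5).
Reduce top mod 5: now compute (2/5).
Pull out 2: since 5 ≡ 5 (mod 8), (2/5) = -1.
Reached (1/5) = 1. Collecting the sign flips along the way, the symbol is +1.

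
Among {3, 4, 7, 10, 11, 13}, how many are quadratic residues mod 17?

2

(3/17) = -1 → non-residue.
(4/17) = +1 → QR.
(7/17) = -1 → non-residue.
(10/17) = -1 → non-residue.
(11/17) = -1 → non-residue.
(13/17) = +1 → QR.
Total quadratic residues among the 6: 2.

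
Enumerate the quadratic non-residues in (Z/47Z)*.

5,10,11,13,15,19,20,22,23,26,29,30,31,33,35,38,39,40,41,43,44,45,46

Square k = 1,…,23 (k and 47−k give the same square):
1²=1, 2²=4, 3²=9, 4²=16, 5²=25, 6²=36, 7²≡2, 8²≡17, 9²≡34, 10²≡6, 11²≡27, 12²≡3, 13²≡28, 14²≡8, 15²≡37, 16²≡21, 17²≡7, 18²≡42, 19²≡32, 20²≡24, 21²≡18, 22²≡14, 23²≡12 (mod 47).
The residues are {1, 2, 3, 4, 6, 7, 8, 9, 12, 14, 16, 17, 18, 21, 24, 25, 27, 28, 32, 34, 36, 37, 42}; the non-residues are the remaining 23 nonzero classes.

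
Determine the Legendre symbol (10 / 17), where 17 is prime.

Euler's criterion: (10/17) ≡ 10^8 (mod 17).
10^2 ≡ 15 (mod 17)
10^4 ≡ 4 (mod 17)
10^8 ≡ 16 (mod 17)
10^8 = 10^(8) ≡ 16 (mod 17).
Result is 16 ≡ −1, so (10/17) = −1.

-1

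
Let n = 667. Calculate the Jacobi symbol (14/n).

1

Pull out 2: since 667 ≡ 3 (mod 8), (2/667) = -1.
Reciprocity: 7 ≡ 3 and 667 ≡ 3 (mod 4), so (7/667) = −(667/7).
Reduce top mod 7: now compute (2/7).
Pull out 2: since 7 ≡ 7 (mod 8), (2/7) = +1.
Reached (1/7) = 1. Collecting the sign flips along the way, the symbol is +1.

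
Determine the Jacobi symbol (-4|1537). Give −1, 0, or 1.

First reduce: -4 ≡ 1533 (mod 1537).
Reciprocity: 1533 ≡ 1 and 1537 ≡ 1 (mod 4), so (1533/1537) = +(1537/1533).
Reduce top mod 1533: now compute (4/1533).
Pull out 2^2: since 1533 ≡ 5 (mod 8), (2/1533) = -1, so (2/1533)^2 = +1.
Reached (1/1533) = 1. Collecting the sign flips along the way, the symbol is +1.

1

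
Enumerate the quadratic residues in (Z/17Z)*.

Square k = 1,…,8 (k and 17−k give the same square):
1²=1, 2²=4, 3²=9, 4²=16, 5²≡8, 6²≡2, 7²≡15, 8²≡13 (mod 17).
So the quadratic residues mod 17 are {1, 2, 4, 8, 9, 13, 15, 16}.

1,2,4,8,9,13,15,16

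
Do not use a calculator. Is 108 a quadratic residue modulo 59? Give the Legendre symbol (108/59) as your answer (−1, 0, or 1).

Euler's criterion: (108/59) ≡ 49^29 (mod 59).
49^2 ≡ 41 (mod 59)
49^4 ≡ 29 (mod 59)
49^8 ≡ 15 (mod 59)
49^16 ≡ 48 (mod 59)
49^29 = 49^(16+8+4+1) ≡ 1 (mod 59).
Result is 1, so (108/59) = 1.

1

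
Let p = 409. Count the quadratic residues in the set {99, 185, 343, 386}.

(99/409) = -1 → non-residue.
(185/409) = -1 → non-residue.
(343/409) = -1 → non-residue.
(386/409) = +1 → QR.
Total quadratic residues among the 4: 1.

1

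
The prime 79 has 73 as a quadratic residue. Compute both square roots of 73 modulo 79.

Since 79 ≡ 3 (mod 4), a square root of 73 is 73^((79+1)/4) = 73^20 mod 79.
Repeated squaring: 73^2≡36, 73^4≡32, 73^8≡76, 73^16≡9 (mod 79).
73^20 = 73^(16+4) ≡ 51 (mod 79).
Check: 51² = 2601 ≡ 73 (mod 79). The two roots are 28 and 51.

28, 51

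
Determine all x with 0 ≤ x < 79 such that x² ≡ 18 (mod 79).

Since 79 ≡ 3 (mod 4), a square root of 18 is 18^((79+1)/4) = 18^20 mod 79.
Repeated squaring: 18^2≡8, 18^4≡64, 18^8≡67, 18^16≡65 (mod 79).
18^20 = 18^(16+4) ≡ 52 (mod 79).
Check: 52² = 2704 ≡ 18 (mod 79). The two roots are 27 and 52.

27, 52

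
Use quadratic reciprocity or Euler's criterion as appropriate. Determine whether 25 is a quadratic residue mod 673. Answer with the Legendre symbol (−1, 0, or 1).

Reciprocity: 25 ≡ 1 and 673 ≡ 1 (mod 4), so (25/673) = +(673/25).
Reduce top mod 25: now compute (23/25).
Reciprocity: 23 ≡ 3 and 25 ≡ 1 (mod 4), so (23/25) = +(25/23).
Reduce top mod 23: now compute (2/23).
Pull out 2: since 23 ≡ 7 (mod 8), (2/23) = +1.
Reached (1/23) = 1. Collecting the sign flips along the way, the symbol is +1.

1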